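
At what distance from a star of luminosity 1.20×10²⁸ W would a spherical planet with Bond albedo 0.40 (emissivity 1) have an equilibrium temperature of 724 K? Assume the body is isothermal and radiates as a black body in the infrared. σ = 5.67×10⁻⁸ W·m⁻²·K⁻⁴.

d ≈ 9.59×10¹⁰ m

For an isothermal black-emitting sphere, (1−a)S·πr² = σ·4πr²·T⁴ ⇒ S = 4σT⁴/(1−a).
S = 4·5.67×10⁻⁸·(724)⁴/0.600 = 1.039×10⁵ W/m².
Flux falls as S = L/(4πd²), so d = √(L/(4πS)) = √(1.20×10²⁸/(4π·1.039×10⁵)).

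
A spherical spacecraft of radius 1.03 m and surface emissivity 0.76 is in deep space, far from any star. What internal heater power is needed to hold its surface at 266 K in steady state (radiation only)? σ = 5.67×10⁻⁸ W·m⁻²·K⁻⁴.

P = εσ·4πr²·T⁴.
4πr² = 13.33 m²; T⁴ = 5.006×10⁹ K⁴.
P = 0.76·5.67×10⁻⁸·13.33·5.006×10⁹.

P ≈ 2880 W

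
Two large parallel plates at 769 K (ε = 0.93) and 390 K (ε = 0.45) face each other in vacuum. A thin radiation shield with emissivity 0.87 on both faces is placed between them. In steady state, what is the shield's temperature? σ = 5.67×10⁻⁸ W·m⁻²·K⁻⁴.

In steady state the net flux on the hot side equals that on the cold side.
σ(T₁⁴−T_s⁴)/D₁ = σ(T_s⁴−T₂⁴)/D₂, with D₁ = 1/ε₁+1/ε_s−1 = 1.225, D₂ = 1/ε_s+1/ε₂−1 = 2.372.
Solve for T_s⁴: T_s⁴ = (D₂·T₁⁴ + D₁·T₂⁴)/(D₁+D₂) = 2.385×10¹¹ K⁴.

T_s ≈ 699 K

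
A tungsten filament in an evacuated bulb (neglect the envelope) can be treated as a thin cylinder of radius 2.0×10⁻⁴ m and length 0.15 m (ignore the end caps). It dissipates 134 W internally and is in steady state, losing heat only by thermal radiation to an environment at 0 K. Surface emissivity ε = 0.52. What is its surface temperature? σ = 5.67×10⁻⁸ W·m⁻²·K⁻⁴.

Steady state: internal power = radiated power, P = εσA T⁴.
Radiating area A = 2πrL = 1.885×10⁻⁴ m².
T⁴ = P/(εσA) = 134/(0.52·5.67×10⁻⁸·1.885×10⁻⁴) = 2.411×10¹³ K⁴.
T = (2.411×10¹³)^(1/4).

T ≈ 2220 K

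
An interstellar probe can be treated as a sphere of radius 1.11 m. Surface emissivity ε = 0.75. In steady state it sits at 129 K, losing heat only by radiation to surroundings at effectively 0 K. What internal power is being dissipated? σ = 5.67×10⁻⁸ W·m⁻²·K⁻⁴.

P ≈ 182 W

Steady state: P = εσA T⁴.
A = 4πr² = 15.48 m²; T⁴ = (129)⁴ = 2.769×10⁸ K⁴.
P = 0.75 × 5.67×10⁻⁸ × 15.48 × 2.769×10⁸.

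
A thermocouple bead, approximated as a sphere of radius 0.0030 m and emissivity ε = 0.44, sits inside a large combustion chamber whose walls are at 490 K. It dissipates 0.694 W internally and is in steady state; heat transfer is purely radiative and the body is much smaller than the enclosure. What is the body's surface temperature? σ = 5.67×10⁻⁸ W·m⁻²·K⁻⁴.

For a small grey body in a large enclosure, net radiated power = εσA(T⁴ − T_w⁴).
Steady state: P = εσA(T⁴ − T_w⁴) with A = 4πr² = 1.131×10⁻⁴ m².
T⁴ = P/(εσA) + T_w⁴ = 0.694/(0.44·5.67×10⁻⁸·1.131×10⁻⁴) + (490)⁴
    = 2.460×10¹¹ + 5.765×10¹⁰ = 3.036×10¹¹ K⁴.

T ≈ 742 K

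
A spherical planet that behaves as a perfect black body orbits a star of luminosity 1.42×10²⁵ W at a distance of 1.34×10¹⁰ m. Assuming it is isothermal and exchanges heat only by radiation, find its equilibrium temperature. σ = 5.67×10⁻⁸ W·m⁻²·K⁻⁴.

T ≈ 408 K

First find the stellar flux at distance d: S = L/(4πd²) = 1.42×10²⁵/(4π·(1.34×10¹⁰)²) = 6293 W/m².
For an isothermal sphere, absorbed (1−a)S·πr² = emitted σ·4πr²·T⁴, so T⁴ = (1−a)S/(4σ).
T⁴ = 1.00·6293/(4·5.67×10⁻⁸) = 2.775×10¹⁰ K⁴.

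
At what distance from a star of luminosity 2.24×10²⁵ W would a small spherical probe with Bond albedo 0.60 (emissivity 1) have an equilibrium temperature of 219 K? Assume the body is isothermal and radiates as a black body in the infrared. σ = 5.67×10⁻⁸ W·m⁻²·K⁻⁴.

For an isothermal black-emitting sphere, (1−a)S·πr² = σ·4πr²·T⁴ ⇒ S = 4σT⁴/(1−a).
S = 4·5.67×10⁻⁸·(219)⁴/0.400 = 1304 W/m².
Flux falls as S = L/(4πd²), so d = √(L/(4πS)) = √(2.24×10²⁵/(4π·1304)).

d ≈ 3.70×10¹⁰ m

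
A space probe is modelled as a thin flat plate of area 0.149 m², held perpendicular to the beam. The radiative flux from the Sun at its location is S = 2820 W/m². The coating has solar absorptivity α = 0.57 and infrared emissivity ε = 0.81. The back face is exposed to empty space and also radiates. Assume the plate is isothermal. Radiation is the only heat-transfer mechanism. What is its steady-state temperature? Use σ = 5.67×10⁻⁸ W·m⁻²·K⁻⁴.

T ≈ 364 K

At equilibrium, absorbed power = emitted power.
Absorbing cross-section = A = 0.1490 m²; emitting surface = 2A = 0.2980 m² (ratio 2).
αS·A_cross = εσ·A_surf·T⁴  ⇒  T⁴ = αS/(ε·2σ).
T⁴ = 0.570·2820/(0.81·2·5.67×10⁻⁸) = 1.750×10¹⁰ K⁴.
T = (1.750×10¹⁰)^(1/4).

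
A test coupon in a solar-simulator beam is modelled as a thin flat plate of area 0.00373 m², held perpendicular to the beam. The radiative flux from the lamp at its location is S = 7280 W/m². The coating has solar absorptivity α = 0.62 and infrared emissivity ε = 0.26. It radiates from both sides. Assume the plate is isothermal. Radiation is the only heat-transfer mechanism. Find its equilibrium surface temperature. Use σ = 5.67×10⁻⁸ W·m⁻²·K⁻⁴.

T ≈ 626 K

At equilibrium, absorbed power = emitted power.
Absorbing cross-section = A = 0.003730 m²; emitting surface = 2A = 0.007460 m² (ratio 2).
αS·A_cross = εσ·A_surf·T⁴  ⇒  T⁴ = αS/(ε·2σ).
T⁴ = 0.620·7280/(0.26·2·5.67×10⁻⁸) = 1.531×10¹¹ K⁴.
T = (1.531×10¹¹)^(1/4).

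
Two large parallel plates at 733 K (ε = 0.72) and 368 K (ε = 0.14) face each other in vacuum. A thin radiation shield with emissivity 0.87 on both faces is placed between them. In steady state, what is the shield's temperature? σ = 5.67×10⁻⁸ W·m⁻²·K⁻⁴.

T_s ≈ 701 K

In steady state the net flux on the hot side equals that on the cold side.
σ(T₁⁴−T_s⁴)/D₁ = σ(T_s⁴−T₂⁴)/D₂, with D₁ = 1/ε₁+1/ε_s−1 = 1.538, D₂ = 1/ε_s+1/ε₂−1 = 7.292.
Solve for T_s⁴: T_s⁴ = (D₂·T₁⁴ + D₁·T₂⁴)/(D₁+D₂) = 2.416×10¹¹ K⁴.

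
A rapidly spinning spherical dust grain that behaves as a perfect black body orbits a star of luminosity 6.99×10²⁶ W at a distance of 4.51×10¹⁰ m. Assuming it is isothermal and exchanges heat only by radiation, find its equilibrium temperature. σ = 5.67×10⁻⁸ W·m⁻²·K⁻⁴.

First find the stellar flux at distance d: S = L/(4πd²) = 6.99×10²⁶/(4π·(4.51×10¹⁰)²) = 27350 W/m².
For an isothermal sphere, absorbed (1−a)S·πr² = emitted σ·4πr²·T⁴, so T⁴ = (1−a)S/(4σ).
T⁴ = 1.00·27350/(4·5.67×10⁻⁸) = 1.206×10¹¹ K⁴.

T ≈ 589 K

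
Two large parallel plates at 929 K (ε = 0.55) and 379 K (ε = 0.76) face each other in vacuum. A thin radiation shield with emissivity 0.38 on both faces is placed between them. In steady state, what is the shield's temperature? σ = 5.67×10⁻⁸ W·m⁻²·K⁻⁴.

In steady state the net flux on the hot side equals that on the cold side.
σ(T₁⁴−T_s⁴)/D₁ = σ(T_s⁴−T₂⁴)/D₂, with D₁ = 1/ε₁+1/ε_s−1 = 3.450, D₂ = 1/ε_s+1/ε₂−1 = 2.947.
Solve for T_s⁴: T_s⁴ = (D₂·T₁⁴ + D₁·T₂⁴)/(D₁+D₂) = 3.543×10¹¹ K⁴.

T_s ≈ 772 K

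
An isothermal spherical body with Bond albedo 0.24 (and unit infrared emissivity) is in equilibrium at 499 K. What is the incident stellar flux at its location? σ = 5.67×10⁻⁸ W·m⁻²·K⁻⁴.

S ≈ 18500 W/m²

(1−a)S·πr² = σ·4πr²·T⁴ ⇒ S = 4σT⁴/(1−a).
S = 4·5.67×10⁻⁸·6.200×10¹⁰/0.760.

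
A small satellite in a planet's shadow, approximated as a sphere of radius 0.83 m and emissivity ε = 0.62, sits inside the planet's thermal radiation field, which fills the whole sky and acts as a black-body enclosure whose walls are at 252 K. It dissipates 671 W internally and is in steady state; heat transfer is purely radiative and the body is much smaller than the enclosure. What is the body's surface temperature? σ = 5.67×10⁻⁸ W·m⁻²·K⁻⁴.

T ≈ 281 K

For a small grey body in a large enclosure, net radiated power = εσA(T⁴ − T_w⁴).
Steady state: P = εσA(T⁴ − T_w⁴) with A = 4πr² = 8.657 m².
T⁴ = P/(εσA) + T_w⁴ = 671/(0.62·5.67×10⁻⁸·8.657) + (252)⁴
    = 2.205×10⁹ + 4.033×10⁹ = 6.238×10⁹ K⁴.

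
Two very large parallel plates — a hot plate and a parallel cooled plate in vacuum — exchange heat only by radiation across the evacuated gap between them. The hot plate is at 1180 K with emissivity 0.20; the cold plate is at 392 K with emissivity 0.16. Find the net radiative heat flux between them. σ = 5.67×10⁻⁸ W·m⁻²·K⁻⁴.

For two infinite grey parallel plates, q = σ(T₁⁴ − T₂⁴)/(1/ε₁ + 1/ε₂ − 1).
T₁⁴ − T₂⁴ = 1.939×10¹² − 2.361×10¹⁰ = 1.915×10¹² K⁴.
1/ε₁ + 1/ε₂ − 1 = 5.000 + 6.250 − 1 = 10.25.
q = 5.67×10⁻⁸ × 1.915×10¹² / 10.25.

q ≈ 10600 W/m²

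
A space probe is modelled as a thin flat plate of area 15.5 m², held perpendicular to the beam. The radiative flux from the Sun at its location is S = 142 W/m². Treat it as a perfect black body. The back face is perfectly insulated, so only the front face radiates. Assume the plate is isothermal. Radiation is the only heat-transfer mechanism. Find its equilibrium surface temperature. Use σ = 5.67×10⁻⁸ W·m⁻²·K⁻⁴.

At equilibrium, absorbed power = emitted power.
Absorbing cross-section = A = 15.50 m²; emitting surface = A = 15.50 m² (ratio 1).
S·A_cross = εσ·A_surf·T⁴  ⇒  T⁴ = S/(1σ).
T⁴ = 1.00·142/(1·5.67×10⁻⁸) = 2.504×10⁹ K⁴.
T = (2.504×10⁹)^(1/4).

T ≈ 224 K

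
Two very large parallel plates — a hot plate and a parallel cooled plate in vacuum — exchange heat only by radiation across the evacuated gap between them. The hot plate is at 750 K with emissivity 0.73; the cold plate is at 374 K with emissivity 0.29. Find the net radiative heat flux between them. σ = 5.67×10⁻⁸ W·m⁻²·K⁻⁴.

q ≈ 4410 W/m²

For two infinite grey parallel plates, q = σ(T₁⁴ − T₂⁴)/(1/ε₁ + 1/ε₂ − 1).
T₁⁴ − T₂⁴ = 3.164×10¹¹ − 1.957×10¹⁰ = 2.968×10¹¹ K⁴.
1/ε₁ + 1/ε₂ − 1 = 1.370 + 3.448 − 1 = 3.818.
q = 5.67×10⁻⁸ × 2.968×10¹¹ / 3.818.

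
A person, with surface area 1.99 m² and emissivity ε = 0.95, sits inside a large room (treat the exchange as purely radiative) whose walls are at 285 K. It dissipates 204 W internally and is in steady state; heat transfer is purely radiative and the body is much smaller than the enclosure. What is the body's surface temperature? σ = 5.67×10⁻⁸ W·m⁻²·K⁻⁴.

T ≈ 304 K

For a small grey body in a large enclosure, net radiated power = εσA(T⁴ − T_w⁴).
Steady state: P = εσA(T⁴ − T_w⁴) with A = 1.99 m².
T⁴ = P/(εσA) + T_w⁴ = 204/(0.95·5.67×10⁻⁸·1.990) + (285)⁴
    = 1.903×10⁹ + 6.598×10⁹ = 8.501×10⁹ K⁴.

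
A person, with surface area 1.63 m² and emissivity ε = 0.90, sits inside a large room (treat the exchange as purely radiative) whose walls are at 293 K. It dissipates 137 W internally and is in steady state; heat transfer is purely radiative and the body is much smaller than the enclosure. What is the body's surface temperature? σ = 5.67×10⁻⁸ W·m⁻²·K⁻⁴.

For a small grey body in a large enclosure, net radiated power = εσA(T⁴ − T_w⁴).
Steady state: P = εσA(T⁴ − T_w⁴) with A = 1.63 m².
T⁴ = P/(εσA) + T_w⁴ = 137/(0.90·5.67×10⁻⁸·1.630) + (293)⁴
    = 1.647×10⁹ + 7.370×10⁹ = 9.017×10⁹ K⁴.

T ≈ 308 K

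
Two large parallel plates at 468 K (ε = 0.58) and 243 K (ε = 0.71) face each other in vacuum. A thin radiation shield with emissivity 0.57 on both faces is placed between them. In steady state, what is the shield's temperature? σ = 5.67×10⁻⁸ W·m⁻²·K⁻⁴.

T_s ≈ 394 K

In steady state the net flux on the hot side equals that on the cold side.
σ(T₁⁴−T_s⁴)/D₁ = σ(T_s⁴−T₂⁴)/D₂, with D₁ = 1/ε₁+1/ε_s−1 = 2.479, D₂ = 1/ε_s+1/ε₂−1 = 2.163.
Solve for T_s⁴: T_s⁴ = (D₂·T₁⁴ + D₁·T₂⁴)/(D₁+D₂) = 2.422×10¹⁰ K⁴.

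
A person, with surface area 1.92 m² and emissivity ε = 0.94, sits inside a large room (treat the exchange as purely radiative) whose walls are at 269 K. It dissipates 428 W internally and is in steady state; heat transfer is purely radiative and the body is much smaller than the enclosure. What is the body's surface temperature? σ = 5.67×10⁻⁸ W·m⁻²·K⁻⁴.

For a small grey body in a large enclosure, net radiated power = εσA(T⁴ − T_w⁴).
Steady state: P = εσA(T⁴ − T_w⁴) with A = 1.92 m².
T⁴ = P/(εσA) + T_w⁴ = 428/(0.94·5.67×10⁻⁸·1.920) + (269)⁴
    = 4.182×10⁹ + 5.236×10⁹ = 9.419×10⁹ K⁴.

T ≈ 312 K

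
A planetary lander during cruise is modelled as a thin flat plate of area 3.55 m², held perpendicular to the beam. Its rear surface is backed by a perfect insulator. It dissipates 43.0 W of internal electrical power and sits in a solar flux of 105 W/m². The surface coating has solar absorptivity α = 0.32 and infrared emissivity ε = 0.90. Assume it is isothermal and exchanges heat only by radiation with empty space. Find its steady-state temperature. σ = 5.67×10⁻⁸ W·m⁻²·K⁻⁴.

At steady state, absorbed solar power + internal power = radiated power.
Absorbed: α·S·A_cross = 0.32·105·3.550 = 119.3 W (cross-section A).
Total input = 119.3 + 43.0 = 162.3 W.
Radiated: εσ·A_surf·T⁴ with A_surf = A = 3.550 m².
T⁴ = 162.3/(0.90·5.67×10⁻⁸·3.550) = 8.958×10⁸ K⁴.

T ≈ 173 K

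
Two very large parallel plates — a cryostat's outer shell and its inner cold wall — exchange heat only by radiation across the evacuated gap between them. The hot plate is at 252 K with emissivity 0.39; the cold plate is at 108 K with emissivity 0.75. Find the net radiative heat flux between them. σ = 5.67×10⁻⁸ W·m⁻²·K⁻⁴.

For two infinite grey parallel plates, q = σ(T₁⁴ − T₂⁴)/(1/ε₁ + 1/ε₂ − 1).
T₁⁴ − T₂⁴ = 4.033×10⁹ − 1.360×10⁸ = 3.897×10⁹ K⁴.
1/ε₁ + 1/ε₂ − 1 = 2.564 + 1.333 − 1 = 2.897.
q = 5.67×10⁻⁸ × 3.897×10⁹ / 2.897.

q ≈ 76.3 W/m²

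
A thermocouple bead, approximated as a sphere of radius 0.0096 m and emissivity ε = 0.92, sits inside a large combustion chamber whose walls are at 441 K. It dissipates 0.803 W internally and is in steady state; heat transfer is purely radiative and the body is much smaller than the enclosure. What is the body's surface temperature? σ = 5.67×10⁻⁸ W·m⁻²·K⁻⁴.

T ≈ 475 K

For a small grey body in a large enclosure, net radiated power = εσA(T⁴ − T_w⁴).
Steady state: P = εσA(T⁴ − T_w⁴) with A = 4πr² = 0.001158 m².
T⁴ = P/(εσA) + T_w⁴ = 0.803/(0.92·5.67×10⁻⁸·0.001158) + (441)⁴
    = 1.329×10¹⁰ + 3.782×10¹⁰ = 5.111×10¹⁰ K⁴.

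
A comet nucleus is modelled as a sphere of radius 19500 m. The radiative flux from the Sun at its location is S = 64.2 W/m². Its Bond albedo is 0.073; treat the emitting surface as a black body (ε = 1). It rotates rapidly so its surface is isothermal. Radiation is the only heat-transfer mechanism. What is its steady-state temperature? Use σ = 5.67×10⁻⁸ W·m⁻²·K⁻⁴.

T ≈ 127 K

At equilibrium, absorbed power = emitted power.
Absorbing cross-section = πr² = 1.195×10⁹ m²; emitting surface = 4πr² = 4.778×10⁹ m² (ratio 4).
(1−a)S·A_cross = εσ·A_surf·T⁴  ⇒  T⁴ = (1−a)S/(4σ).
T⁴ = 0.927·64.2/(4·5.67×10⁻⁸) = 2.624×10⁸ K⁴.
T = (2.624×10⁸)^(1/4).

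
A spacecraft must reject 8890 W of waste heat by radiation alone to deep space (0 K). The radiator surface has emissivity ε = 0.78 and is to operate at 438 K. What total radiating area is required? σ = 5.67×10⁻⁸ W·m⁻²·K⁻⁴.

P = εσA T⁴ ⇒ A = P/(εσT⁴).
T⁴ = 3.680×10¹⁰ K⁴.
A = 8890/(0.78 × 5.67×10⁻⁸ × 3.680×10¹⁰).

A ≈ 5.46 m²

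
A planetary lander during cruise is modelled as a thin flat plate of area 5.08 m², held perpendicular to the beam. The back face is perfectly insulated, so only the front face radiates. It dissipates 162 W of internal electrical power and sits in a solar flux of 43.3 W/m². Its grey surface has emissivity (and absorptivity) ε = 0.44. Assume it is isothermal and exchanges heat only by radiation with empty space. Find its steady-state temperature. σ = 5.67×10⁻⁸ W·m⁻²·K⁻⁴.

T ≈ 213 K

At steady state, absorbed solar power + internal power = radiated power.
Absorbed: α·S·A_cross = 0.44·43.3·5.080 = 96.78 W (cross-section A).
Total input = 96.78 + 162 = 258.8 W.
Radiated: εσ·A_surf·T⁴ with A_surf = A = 5.080 m².
T⁴ = 258.8/(0.44·5.67×10⁻⁸·5.080) = 2.042×10⁹ K⁴.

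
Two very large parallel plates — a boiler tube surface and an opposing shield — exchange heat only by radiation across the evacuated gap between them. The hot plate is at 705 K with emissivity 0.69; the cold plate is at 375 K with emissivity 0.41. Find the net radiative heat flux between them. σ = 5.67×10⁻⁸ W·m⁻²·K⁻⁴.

q ≈ 4460 W/m²

For two infinite grey parallel plates, q = σ(T₁⁴ − T₂⁴)/(1/ε₁ + 1/ε₂ − 1).
T₁⁴ − T₂⁴ = 2.470×10¹¹ − 1.978×10¹⁰ = 2.273×10¹¹ K⁴.
1/ε₁ + 1/ε₂ − 1 = 1.449 + 2.439 − 1 = 2.888.
q = 5.67×10⁻⁸ × 2.273×10¹¹ / 2.888.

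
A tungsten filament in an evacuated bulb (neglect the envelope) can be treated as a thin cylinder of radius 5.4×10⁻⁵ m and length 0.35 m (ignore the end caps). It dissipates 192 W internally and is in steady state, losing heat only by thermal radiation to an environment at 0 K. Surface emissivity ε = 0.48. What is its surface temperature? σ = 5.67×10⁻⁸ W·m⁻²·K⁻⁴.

Steady state: internal power = radiated power, P = εσA T⁴.
Radiating area A = 2πrL = 1.188×10⁻⁴ m².
T⁴ = P/(εσA) = 192/(0.48·5.67×10⁻⁸·1.188×10⁻⁴) = 5.941×10¹³ K⁴.
T = (5.941×10¹³)^(1/4).

T ≈ 2780 K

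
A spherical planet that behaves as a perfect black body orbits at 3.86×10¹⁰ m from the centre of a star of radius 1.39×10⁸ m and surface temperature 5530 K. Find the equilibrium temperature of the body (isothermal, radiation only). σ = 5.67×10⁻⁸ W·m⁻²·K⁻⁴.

T ≈ 235 K

The star's surface emits σT_*⁴; at distance d the flux is S = σT_*⁴(R_*/d)².
S = 5.67×10⁻⁸·(5530)⁴·(1.39×10⁸/3.86×10¹⁰)² = 687.6 W/m².
For an isothermal sphere T⁴ = (1−a)S/(4σ) = 3.032×10⁹ K⁴.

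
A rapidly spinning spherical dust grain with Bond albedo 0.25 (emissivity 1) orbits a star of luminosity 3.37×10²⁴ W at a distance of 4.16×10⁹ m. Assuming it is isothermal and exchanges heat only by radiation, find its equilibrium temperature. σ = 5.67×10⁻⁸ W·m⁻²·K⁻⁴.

T ≈ 476 K

First find the stellar flux at distance d: S = L/(4πd²) = 3.37×10²⁴/(4π·(4.16×10⁹)²) = 15500 W/m².
For an isothermal sphere, absorbed (1−a)S·πr² = emitted σ·4πr²·T⁴, so T⁴ = (1−a)S/(4σ).
T⁴ = 0.750·15500/(4·5.67×10⁻⁸) = 5.125×10¹⁰ K⁴.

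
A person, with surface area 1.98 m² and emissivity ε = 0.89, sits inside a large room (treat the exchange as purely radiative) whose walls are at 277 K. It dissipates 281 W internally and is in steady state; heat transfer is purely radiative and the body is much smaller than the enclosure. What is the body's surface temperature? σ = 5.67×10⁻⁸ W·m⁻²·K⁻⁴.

For a small grey body in a large enclosure, net radiated power = εσA(T⁴ − T_w⁴).
Steady state: P = εσA(T⁴ − T_w⁴) with A = 1.98 m².
T⁴ = P/(εσA) + T_w⁴ = 281/(0.89·5.67×10⁻⁸·1.980) + (277)⁴
    = 2.812×10⁹ + 5.887×10⁹ = 8.700×10⁹ K⁴.

T ≈ 305 K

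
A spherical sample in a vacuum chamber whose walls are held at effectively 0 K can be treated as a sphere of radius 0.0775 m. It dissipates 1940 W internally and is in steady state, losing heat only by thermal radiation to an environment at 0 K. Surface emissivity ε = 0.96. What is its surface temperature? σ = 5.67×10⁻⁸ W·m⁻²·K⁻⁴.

T ≈ 829 K

Steady state: internal power = radiated power, P = εσA T⁴.
Radiating area A = 4πr² = 0.07548 m².
T⁴ = P/(εσA) = 1940/(0.96·5.67×10⁻⁸·0.07548) = 4.722×10¹¹ K⁴.
T = (4.722×10¹¹)^(1/4).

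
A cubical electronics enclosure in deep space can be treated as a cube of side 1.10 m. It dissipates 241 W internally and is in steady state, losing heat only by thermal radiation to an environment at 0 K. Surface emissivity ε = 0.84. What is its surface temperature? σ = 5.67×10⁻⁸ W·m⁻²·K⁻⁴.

T ≈ 162 K

Steady state: internal power = radiated power, P = εσA T⁴.
Radiating area A = 6L² = 7.260 m².
T⁴ = P/(εσA) = 241/(0.84·5.67×10⁻⁸·7.260) = 6.970×10⁸ K⁴.
T = (6.970×10⁸)^(1/4).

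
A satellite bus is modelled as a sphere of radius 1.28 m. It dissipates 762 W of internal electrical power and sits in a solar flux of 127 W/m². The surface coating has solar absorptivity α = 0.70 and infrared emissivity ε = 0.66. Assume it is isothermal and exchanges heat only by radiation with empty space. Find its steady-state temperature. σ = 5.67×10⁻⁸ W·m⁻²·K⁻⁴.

At steady state, absorbed solar power + internal power = radiated power.
Absorbed: α·S·A_cross = 0.70·127·5.147 = 457.6 W (cross-section πr²).
Total input = 457.6 + 762 = 1220 W.
Radiated: εσ·A_surf·T⁴ with A_surf = 4πr² = 20.59 m².
T⁴ = 1220/(0.66·5.67×10⁻⁸·20.59) = 1.583×10⁹ K⁴.

T ≈ 199 K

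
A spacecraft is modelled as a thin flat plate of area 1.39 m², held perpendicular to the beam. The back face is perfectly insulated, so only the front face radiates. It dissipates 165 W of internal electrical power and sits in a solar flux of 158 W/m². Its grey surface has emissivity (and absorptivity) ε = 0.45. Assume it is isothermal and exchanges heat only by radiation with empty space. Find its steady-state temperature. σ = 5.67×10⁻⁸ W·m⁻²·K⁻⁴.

At steady state, absorbed solar power + internal power = radiated power.
Absorbed: α·S·A_cross = 0.45·158·1.390 = 98.83 W (cross-section A).
Total input = 98.83 + 165 = 263.8 W.
Radiated: εσ·A_surf·T⁴ with A_surf = A = 1.390 m².
T⁴ = 263.8/(0.45·5.67×10⁻⁸·1.390) = 7.439×10⁹ K⁴.

T ≈ 294 K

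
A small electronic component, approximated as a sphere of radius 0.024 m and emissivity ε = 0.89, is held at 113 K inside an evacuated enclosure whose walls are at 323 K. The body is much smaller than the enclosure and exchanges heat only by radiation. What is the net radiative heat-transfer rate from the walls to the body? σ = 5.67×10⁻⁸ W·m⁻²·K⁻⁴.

For a small grey body in a large enclosure: P_net = εσA(T_body⁴ − T_wall⁴).
A = 4πr² = 0.007238 m²; T_body⁴ − T_wall⁴ = 1.630×10⁸ − 1.088×10¹⁰ = -1.072×10¹⁰ K⁴.
|P_net| = 0.89·5.67×10⁻⁸·0.007238·1.072×10¹⁰.

P_net ≈ 3.92 W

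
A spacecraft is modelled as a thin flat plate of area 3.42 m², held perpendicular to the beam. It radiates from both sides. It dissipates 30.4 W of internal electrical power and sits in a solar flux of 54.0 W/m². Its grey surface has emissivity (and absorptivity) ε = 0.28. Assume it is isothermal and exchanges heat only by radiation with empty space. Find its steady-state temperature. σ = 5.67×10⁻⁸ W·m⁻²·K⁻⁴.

At steady state, absorbed solar power + internal power = radiated power.
Absorbed: α·S·A_cross = 0.28·54.0·3.420 = 51.71 W (cross-section A).
Total input = 51.71 + 30.4 = 82.11 W.
Radiated: εσ·A_surf·T⁴ with A_surf = 2A = 6.840 m².
T⁴ = 82.11/(0.28·5.67×10⁻⁸·6.840) = 7.561×10⁸ K⁴.

T ≈ 166 K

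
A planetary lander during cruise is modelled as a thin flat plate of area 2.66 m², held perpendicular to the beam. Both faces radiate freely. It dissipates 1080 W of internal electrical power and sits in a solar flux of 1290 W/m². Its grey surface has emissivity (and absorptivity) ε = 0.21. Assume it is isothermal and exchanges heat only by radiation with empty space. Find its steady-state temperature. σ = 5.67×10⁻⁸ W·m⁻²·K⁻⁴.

T ≈ 411 K

At steady state, absorbed solar power + internal power = radiated power.
Absorbed: α·S·A_cross = 0.21·1290·2.660 = 720.6 W (cross-section A).
Total input = 720.6 + 1080 = 1801 W.
Radiated: εσ·A_surf·T⁴ with A_surf = 2A = 5.320 m².
T⁴ = 1801/(0.21·5.67×10⁻⁸·5.320) = 2.843×10¹⁰ K⁴.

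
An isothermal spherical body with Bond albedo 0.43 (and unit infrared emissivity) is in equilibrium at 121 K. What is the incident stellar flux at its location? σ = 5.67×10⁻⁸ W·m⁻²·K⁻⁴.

S ≈ 85.3 W/m²

(1−a)S·πr² = σ·4πr²·T⁴ ⇒ S = 4σT⁴/(1−a).
S = 4·5.67×10⁻⁸·2.144×10⁸/0.570.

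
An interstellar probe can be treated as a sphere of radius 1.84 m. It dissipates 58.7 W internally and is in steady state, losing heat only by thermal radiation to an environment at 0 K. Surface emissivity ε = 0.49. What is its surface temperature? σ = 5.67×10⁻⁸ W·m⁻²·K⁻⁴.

Steady state: internal power = radiated power, P = εσA T⁴.
Radiating area A = 4πr² = 42.54 m².
T⁴ = P/(εσA) = 58.7/(0.49·5.67×10⁻⁸·42.54) = 4.966×10⁷ K⁴.
T = (4.966×10⁷)^(1/4).

T ≈ 83.9 K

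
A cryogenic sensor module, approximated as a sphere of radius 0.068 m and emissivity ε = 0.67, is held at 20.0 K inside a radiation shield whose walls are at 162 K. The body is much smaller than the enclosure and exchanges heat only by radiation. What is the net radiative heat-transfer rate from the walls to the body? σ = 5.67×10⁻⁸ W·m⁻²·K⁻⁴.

For a small grey body in a large enclosure: P_net = εσA(T_body⁴ − T_wall⁴).
A = 4πr² = 0.05811 m²; T_body⁴ − T_wall⁴ = 1.600×10⁵ − 6.887×10⁸ = -6.886×10⁸ K⁴.
|P_net| = 0.67·5.67×10⁻⁸·0.05811·6.886×10⁸.

P_net ≈ 1.52 W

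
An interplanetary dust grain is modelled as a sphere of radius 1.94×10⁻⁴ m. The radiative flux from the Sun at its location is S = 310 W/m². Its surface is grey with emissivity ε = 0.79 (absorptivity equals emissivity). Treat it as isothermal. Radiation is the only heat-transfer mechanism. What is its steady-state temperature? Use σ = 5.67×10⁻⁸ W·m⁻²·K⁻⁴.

At equilibrium, absorbed power = emitted power.
Absorbing cross-section = πr² = 1.182×10⁻⁷ m²; emitting surface = 4πr² = 4.729×10⁻⁷ m² (ratio 4).
εS·A_cross = εσ·A_surf·T⁴  ⇒  T⁴ = S/(4σ)   (ε cancels).
T⁴ = 310/(4·5.67×10⁻⁸) = 1.367×10⁹ K⁴.
T = (1.367×10⁹)^(1/4).

T ≈ 192 K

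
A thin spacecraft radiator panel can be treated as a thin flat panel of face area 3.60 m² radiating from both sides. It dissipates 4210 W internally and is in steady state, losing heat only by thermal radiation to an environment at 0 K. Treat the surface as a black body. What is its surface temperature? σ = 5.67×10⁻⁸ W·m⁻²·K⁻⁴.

Steady state: internal power = radiated power, P = εσA T⁴.
Radiating area A = 2·3.60 = 7.200 m².
T⁴ = P/(εσA) = 4210/(1.0·5.67×10⁻⁸·7.200) = 1.031×10¹⁰ K⁴.
T = (1.031×10¹⁰)^(1/4).

T ≈ 319 K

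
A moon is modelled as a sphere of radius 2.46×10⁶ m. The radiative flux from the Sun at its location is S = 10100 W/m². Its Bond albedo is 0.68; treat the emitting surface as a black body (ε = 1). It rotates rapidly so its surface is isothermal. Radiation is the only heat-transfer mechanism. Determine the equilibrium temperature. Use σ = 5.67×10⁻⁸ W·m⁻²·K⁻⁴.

T ≈ 346 K

At equilibrium, absorbed power = emitted power.
Absorbing cross-section = πr² = 1.901×10¹³ m²; emitting surface = 4πr² = 7.605×10¹³ m² (ratio 4).
(1−a)S·A_cross = εσ·A_surf·T⁴  ⇒  T⁴ = (1−a)S/(4σ).
T⁴ = 0.320·10100/(4·5.67×10⁻⁸) = 1.425×10¹⁰ K⁴.
T = (1.425×10¹⁰)^(1/4).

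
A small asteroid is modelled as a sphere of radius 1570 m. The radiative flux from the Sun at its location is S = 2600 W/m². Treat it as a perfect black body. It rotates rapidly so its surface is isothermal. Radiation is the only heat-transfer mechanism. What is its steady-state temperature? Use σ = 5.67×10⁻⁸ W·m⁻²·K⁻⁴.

At equilibrium, absorbed power = emitted power.
Absorbing cross-section = πr² = 7.744×10⁶ m²; emitting surface = 4πr² = 3.097×10⁷ m² (ratio 4).
S·A_cross = εσ·A_surf·T⁴  ⇒  T⁴ = S/(4σ).
T⁴ = 1.00·2600/(4·5.67×10⁻⁸) = 1.146×10¹⁰ K⁴.
T = (1.146×10¹⁰)^(1/4).

T ≈ 327 K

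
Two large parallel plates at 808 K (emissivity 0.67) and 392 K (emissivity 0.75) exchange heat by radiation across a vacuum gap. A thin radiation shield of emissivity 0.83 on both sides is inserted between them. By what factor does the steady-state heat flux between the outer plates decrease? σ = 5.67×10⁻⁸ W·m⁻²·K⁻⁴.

factor ≈ 1.77

Without shield: q₀ = σΔ(T⁴)/(1/ε₁+1/ε₂−1) with denominator 1.826.
With shield the two gaps are in series; the resistances add: (1/ε₁+1/ε_s−1)+(1/ε_s+1/ε₂−1) = 1.697+1.538 = 3.236.
Heat-flux ratio q₀/q = 3.236/1.826.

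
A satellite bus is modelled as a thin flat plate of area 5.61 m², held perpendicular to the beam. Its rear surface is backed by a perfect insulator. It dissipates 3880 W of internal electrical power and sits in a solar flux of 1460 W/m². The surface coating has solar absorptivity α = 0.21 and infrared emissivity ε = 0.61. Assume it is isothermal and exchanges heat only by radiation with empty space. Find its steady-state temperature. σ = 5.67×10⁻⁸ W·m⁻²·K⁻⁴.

T ≈ 412 K

At steady state, absorbed solar power + internal power = radiated power.
Absorbed: α·S·A_cross = 0.21·1460·5.610 = 1720 W (cross-section A).
Total input = 1720 + 3880 = 5600 W.
Radiated: εσ·A_surf·T⁴ with A_surf = A = 5.610 m².
T⁴ = 5600/(0.61·5.67×10⁻⁸·5.610) = 2.886×10¹⁰ K⁴.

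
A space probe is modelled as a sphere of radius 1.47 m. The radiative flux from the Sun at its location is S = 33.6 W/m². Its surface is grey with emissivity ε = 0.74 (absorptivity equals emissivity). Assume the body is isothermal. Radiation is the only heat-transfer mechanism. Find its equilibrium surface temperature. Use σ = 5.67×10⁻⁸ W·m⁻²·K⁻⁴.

At equilibrium, absorbed power = emitted power.
Absorbing cross-section = πr² = 6.789 m²; emitting surface = 4πr² = 27.15 m² (ratio 4).
εS·A_cross = εσ·A_surf·T⁴  ⇒  T⁴ = S/(4σ)   (ε cancels).
T⁴ = 33.6/(4·5.67×10⁻⁸) = 1.481×10⁸ K⁴.
T = (1.481×10⁸)^(1/4).

T ≈ 110 K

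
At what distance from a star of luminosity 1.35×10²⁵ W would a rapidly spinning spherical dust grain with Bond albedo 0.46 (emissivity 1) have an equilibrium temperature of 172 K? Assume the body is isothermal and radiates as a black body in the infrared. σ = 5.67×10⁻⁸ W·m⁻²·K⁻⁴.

For an isothermal black-emitting sphere, (1−a)S·πr² = σ·4πr²·T⁴ ⇒ S = 4σT⁴/(1−a).
S = 4·5.67×10⁻⁸·(172)⁴/0.540 = 367.6 W/m².
Flux falls as S = L/(4πd²), so d = √(L/(4πS)) = √(1.35×10²⁵/(4π·367.6)).

d ≈ 5.41×10¹⁰ m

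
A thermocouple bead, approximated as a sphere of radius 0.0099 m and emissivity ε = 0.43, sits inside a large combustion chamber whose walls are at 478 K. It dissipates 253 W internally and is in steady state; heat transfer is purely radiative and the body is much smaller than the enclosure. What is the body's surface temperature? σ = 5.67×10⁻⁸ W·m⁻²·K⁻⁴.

For a small grey body in a large enclosure, net radiated power = εσA(T⁴ − T_w⁴).
Steady state: P = εσA(T⁴ − T_w⁴) with A = 4πr² = 0.001232 m².
T⁴ = P/(εσA) + T_w⁴ = 253/(0.43·5.67×10⁻⁸·0.001232) + (478)⁴
    = 8.425×10¹² + 5.220×10¹⁰ = 8.478×10¹² K⁴.

T ≈ 1710 K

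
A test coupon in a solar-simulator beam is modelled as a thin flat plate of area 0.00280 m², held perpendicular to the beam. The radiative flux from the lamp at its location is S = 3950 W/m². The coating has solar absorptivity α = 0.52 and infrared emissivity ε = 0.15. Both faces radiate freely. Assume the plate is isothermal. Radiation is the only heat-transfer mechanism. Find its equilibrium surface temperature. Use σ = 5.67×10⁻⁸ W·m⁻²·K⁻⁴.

At equilibrium, absorbed power = emitted power.
Absorbing cross-section = A = 0.002800 m²; emitting surface = 2A = 0.005600 m² (ratio 2).
αS·A_cross = εσ·A_surf·T⁴  ⇒  T⁴ = αS/(ε·2σ).
T⁴ = 0.520·3950/(0.15·2·5.67×10⁻⁸) = 1.208×10¹¹ K⁴.
T = (1.208×10¹¹)^(1/4).

T ≈ 589 K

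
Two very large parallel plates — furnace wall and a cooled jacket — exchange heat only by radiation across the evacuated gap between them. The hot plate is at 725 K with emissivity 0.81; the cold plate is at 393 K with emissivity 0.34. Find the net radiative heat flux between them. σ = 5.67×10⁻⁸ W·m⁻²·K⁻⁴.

For two infinite grey parallel plates, q = σ(T₁⁴ − T₂⁴)/(1/ε₁ + 1/ε₂ − 1).
T₁⁴ − T₂⁴ = 2.763×10¹¹ − 2.385×10¹⁰ = 2.524×10¹¹ K⁴.
1/ε₁ + 1/ε₂ − 1 = 1.235 + 2.941 − 1 = 3.176.
q = 5.67×10⁻⁸ × 2.524×10¹¹ / 3.176.

q ≈ 4510 W/m²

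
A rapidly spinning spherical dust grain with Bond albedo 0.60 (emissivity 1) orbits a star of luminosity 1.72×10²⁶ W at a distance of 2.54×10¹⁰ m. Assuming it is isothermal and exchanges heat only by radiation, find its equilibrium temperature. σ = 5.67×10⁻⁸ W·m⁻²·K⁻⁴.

T ≈ 440 K

First find the stellar flux at distance d: S = L/(4πd²) = 1.72×10²⁶/(4π·(2.54×10¹⁰)²) = 21220 W/m².
For an isothermal sphere, absorbed (1−a)S·πr² = emitted σ·4πr²·T⁴, so T⁴ = (1−a)S/(4σ).
T⁴ = 0.400·21220/(4·5.67×10⁻⁸) = 3.742×10¹⁰ K⁴.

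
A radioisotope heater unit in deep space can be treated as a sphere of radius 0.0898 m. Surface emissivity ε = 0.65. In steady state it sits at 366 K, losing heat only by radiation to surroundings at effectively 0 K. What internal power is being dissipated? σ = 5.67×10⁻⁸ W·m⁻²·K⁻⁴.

Steady state: P = εσA T⁴.
A = 4πr² = 0.1013 m²; T⁴ = (366)⁴ = 1.794×10¹⁰ K⁴.
P = 0.65 × 5.67×10⁻⁸ × 0.1013 × 1.794×10¹⁰.

P ≈ 67.0 W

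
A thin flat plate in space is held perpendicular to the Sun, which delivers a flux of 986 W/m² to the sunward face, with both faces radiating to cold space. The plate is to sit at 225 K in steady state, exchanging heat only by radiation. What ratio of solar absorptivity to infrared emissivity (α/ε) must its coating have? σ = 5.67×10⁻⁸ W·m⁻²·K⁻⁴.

Balance: αS·A = εσ·2A·T⁴ ⇒ α/ε = 2σT⁴/S.
α/ε = 2·5.67×10⁻⁸·(225)⁴/986 = 2·5.67×10⁻⁸·2.563×10⁹/986.

α/ε ≈ 0.295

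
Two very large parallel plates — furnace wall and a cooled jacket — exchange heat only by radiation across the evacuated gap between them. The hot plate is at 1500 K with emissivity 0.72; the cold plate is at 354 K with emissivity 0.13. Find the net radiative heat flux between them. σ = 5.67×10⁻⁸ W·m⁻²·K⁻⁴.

q ≈ 35400 W/m²

For two infinite grey parallel plates, q = σ(T₁⁴ − T₂⁴)/(1/ε₁ + 1/ε₂ − 1).
T₁⁴ − T₂⁴ = 5.062×10¹² − 1.570×10¹⁰ = 5.047×10¹² K⁴.
1/ε₁ + 1/ε₂ − 1 = 1.389 + 7.692 − 1 = 8.081.
q = 5.67×10⁻⁸ × 5.047×10¹² / 8.081.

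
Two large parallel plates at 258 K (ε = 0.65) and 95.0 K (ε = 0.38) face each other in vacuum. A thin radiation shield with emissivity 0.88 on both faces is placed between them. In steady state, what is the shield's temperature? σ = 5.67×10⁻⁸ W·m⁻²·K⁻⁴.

In steady state the net flux on the hot side equals that on the cold side.
σ(T₁⁴−T_s⁴)/D₁ = σ(T_s⁴−T₂⁴)/D₂, with D₁ = 1/ε₁+1/ε_s−1 = 1.675, D₂ = 1/ε_s+1/ε₂−1 = 2.768.
Solve for T_s⁴: T_s⁴ = (D₂·T₁⁴ + D₁·T₂⁴)/(D₁+D₂) = 2.791×10⁹ K⁴.

T_s ≈ 230 K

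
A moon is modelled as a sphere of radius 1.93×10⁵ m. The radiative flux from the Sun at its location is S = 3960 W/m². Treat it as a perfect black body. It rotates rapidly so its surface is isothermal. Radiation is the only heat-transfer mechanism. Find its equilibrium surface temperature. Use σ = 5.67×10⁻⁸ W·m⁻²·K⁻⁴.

T ≈ 364 K

At equilibrium, absorbed power = emitted power.
Absorbing cross-section = πr² = 1.170×10¹¹ m²; emitting surface = 4πr² = 4.681×10¹¹ m² (ratio 4).
S·A_cross = εσ·A_surf·T⁴  ⇒  T⁴ = S/(4σ).
T⁴ = 1.00·3960/(4·5.67×10⁻⁸) = 1.746×10¹⁰ K⁴.
T = (1.746×10¹⁰)^(1/4).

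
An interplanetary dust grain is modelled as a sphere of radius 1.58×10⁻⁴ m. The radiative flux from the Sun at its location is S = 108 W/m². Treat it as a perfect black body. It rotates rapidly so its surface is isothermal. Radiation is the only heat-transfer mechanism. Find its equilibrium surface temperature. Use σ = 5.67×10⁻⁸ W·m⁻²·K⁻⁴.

T ≈ 148 K

At equilibrium, absorbed power = emitted power.
Absorbing cross-section = πr² = 7.843×10⁻⁸ m²; emitting surface = 4πr² = 3.137×10⁻⁷ m² (ratio 4).
S·A_cross = εσ·A_surf·T⁴  ⇒  T⁴ = S/(4σ).
T⁴ = 1.00·108/(4·5.67×10⁻⁸) = 4.762×10⁸ K⁴.
T = (4.762×10⁸)^(1/4).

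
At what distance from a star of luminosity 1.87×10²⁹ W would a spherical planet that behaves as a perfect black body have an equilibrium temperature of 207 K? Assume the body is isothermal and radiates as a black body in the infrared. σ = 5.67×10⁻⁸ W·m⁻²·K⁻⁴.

For an isothermal black-emitting sphere, (1−a)S·πr² = σ·4πr²·T⁴ ⇒ S = 4σT⁴/(1−a).
S = 4·5.67×10⁻⁸·(207)⁴/1.00 = 416.4 W/m².
Flux falls as S = L/(4πd²), so d = √(L/(4πS)) = √(1.87×10²⁹/(4π·416.4)).

d ≈ 5.98×10¹² m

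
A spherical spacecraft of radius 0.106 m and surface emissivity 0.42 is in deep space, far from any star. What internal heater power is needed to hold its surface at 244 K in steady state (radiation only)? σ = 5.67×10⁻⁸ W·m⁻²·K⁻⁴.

P ≈ 11.9 W

P = εσ·4πr²·T⁴.
4πr² = 0.1412 m²; T⁴ = 3.545×10⁹ K⁴.
P = 0.42·5.67×10⁻⁸·0.1412·3.545×10⁹.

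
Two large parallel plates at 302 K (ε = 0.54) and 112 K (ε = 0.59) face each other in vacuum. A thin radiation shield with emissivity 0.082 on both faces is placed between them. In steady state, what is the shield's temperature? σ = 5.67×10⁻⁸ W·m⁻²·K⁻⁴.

In steady state the net flux on the hot side equals that on the cold side.
σ(T₁⁴−T_s⁴)/D₁ = σ(T_s⁴−T₂⁴)/D₂, with D₁ = 1/ε₁+1/ε_s−1 = 13.05, D₂ = 1/ε_s+1/ε₂−1 = 12.89.
Solve for T_s⁴: T_s⁴ = (D₂·T₁⁴ + D₁·T₂⁴)/(D₁+D₂) = 4.213×10⁹ K⁴.

T_s ≈ 255 K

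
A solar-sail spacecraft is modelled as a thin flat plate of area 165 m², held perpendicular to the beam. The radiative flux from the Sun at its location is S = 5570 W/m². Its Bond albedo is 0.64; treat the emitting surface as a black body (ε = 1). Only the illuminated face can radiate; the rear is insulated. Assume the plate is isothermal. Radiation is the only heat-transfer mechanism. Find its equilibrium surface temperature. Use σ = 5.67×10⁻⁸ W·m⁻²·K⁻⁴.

At equilibrium, absorbed power = emitted power.
Absorbing cross-section = A = 165.0 m²; emitting surface = A = 165.0 m² (ratio 1).
(1−a)S·A_cross = εσ·A_surf·T⁴  ⇒  T⁴ = (1−a)S/(1σ).
T⁴ = 0.360·5570/(1·5.67×10⁻⁸) = 3.537×10¹⁰ K⁴.
T = (3.537×10¹⁰)^(1/4).

T ≈ 434 K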